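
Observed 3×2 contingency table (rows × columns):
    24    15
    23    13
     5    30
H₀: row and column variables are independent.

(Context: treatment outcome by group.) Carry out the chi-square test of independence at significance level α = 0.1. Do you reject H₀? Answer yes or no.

reject H₀: yes

Row totals [39, 36, 35], col totals [52, 58], n=110
χ² = (24−18.44)²/18.44 + (15−20.56)²/20.56 + (23−17.02)²/17.02 + (13−18.98)²/18.98 + (5−16.55)²/16.55 + (30−18.45)²/18.45 = 22.4514
df = 2
p-value (upper-tail) = 0.00001
At α=0.1: p < α → reject H₀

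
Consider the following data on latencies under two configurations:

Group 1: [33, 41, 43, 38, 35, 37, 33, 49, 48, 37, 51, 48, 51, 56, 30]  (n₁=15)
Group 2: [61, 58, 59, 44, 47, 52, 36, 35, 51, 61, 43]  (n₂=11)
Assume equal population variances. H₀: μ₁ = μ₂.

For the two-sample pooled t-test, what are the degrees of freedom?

df = n₁ + n₂ − 2 = 15 + 11 − 2 = 24

degrees of freedom = 24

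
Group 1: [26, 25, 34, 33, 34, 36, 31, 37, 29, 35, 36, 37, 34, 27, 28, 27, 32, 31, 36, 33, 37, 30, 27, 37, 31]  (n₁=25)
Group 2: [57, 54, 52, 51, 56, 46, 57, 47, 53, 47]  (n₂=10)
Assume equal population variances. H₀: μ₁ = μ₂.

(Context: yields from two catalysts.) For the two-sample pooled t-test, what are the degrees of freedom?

df = n₁ + n₂ − 2 = 25 + 10 − 2 = 33

degrees of freedom = 33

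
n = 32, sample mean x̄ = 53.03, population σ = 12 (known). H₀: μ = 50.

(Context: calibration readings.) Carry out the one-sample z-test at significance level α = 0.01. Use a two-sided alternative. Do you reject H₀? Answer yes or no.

reject H₀: no

SE = σ/√n = 12/√32 = 2.1213
z = (x̄−μ₀)/SE = (53.03−50)/2.1213 = 1.4284
p-value (two-sided) = 0.15319
At α=0.01: p ≥ α → fail to reject H₀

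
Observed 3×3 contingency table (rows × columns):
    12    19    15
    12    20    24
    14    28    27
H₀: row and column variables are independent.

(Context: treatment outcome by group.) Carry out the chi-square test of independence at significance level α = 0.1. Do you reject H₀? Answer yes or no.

reject H₀: no

Row totals [46, 56, 69], col totals [38, 67, 66], n=171
χ² = (12−10.22)²/10.22 + (19−18.02)²/18.02 + (15−17.75)²/17.75 + (12−12.44)²/12.44 + (20−21.94)²/21.94 + (24−21.61)²/21.61 + (14−15.33)²/15.33 + (28−27.04)²/27.04 + (27−26.63)²/26.63 = 1.3959
df = 4
p-value (upper-tail) = 0.84490
At α=0.1: p ≥ α → fail to reject H₀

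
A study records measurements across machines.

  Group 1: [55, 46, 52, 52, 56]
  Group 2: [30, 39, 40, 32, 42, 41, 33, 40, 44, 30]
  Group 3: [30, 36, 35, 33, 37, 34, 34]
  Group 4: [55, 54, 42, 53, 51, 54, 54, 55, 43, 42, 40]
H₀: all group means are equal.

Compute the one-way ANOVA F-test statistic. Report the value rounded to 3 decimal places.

Group means [52.20, 37.10, 34.14, 49.36], grand mean 42.848
SSB = Σnᵢ(x̄ᵢ−x̄)² = 1765.140; SSW = ΣΣ(x−x̄ᵢ)² = 723.103
MSB = 1765.140/3 = 588.3799; MSW = 723.103/29 = 24.9346
F = MSB/MSW = 23.5970
df = (3, 29)

test statistic = 23.597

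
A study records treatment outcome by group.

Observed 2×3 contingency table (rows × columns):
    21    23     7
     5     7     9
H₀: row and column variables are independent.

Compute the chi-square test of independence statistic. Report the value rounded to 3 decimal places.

test statistic = 7.417

Row totals [51, 21], col totals [26, 30, 16], n=72
χ² = (21−18.42)²/18.42 + (23−21.25)²/21.25 + (7−11.33)²/11.33 + (5−7.58)²/7.58 + (7−8.75)²/8.75 + (9−4.67)²/4.67 = 7.4172
df = 2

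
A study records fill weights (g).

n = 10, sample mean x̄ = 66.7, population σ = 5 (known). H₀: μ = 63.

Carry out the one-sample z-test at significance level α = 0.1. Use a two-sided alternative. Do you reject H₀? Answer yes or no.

SE = σ/√n = 5/√10 = 1.5811
z = (x̄−μ₀)/SE = (66.7−63)/1.5811 = 2.3401
p-value (two-sided) = 0.01928
At α=0.1: p < α → reject H₀

reject H₀: yes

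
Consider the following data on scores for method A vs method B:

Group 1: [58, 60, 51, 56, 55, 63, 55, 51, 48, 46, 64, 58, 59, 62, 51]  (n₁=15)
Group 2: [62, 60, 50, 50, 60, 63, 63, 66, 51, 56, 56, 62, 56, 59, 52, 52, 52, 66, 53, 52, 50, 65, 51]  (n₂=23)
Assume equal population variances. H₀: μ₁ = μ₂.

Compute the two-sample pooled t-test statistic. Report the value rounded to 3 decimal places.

x̄₁=55.800, s₁=5.493, n₁=15
x̄₂=56.826, s₂=5.670, n₂=23
s_p² = [14·5.493² + 22·5.670²]/36 = 31.3807
SE = √(s_p²·(1/15+1/23)) = 1.8591
t = (55.800−56.826)/1.8591 = -0.5519
df = 36

test statistic = -0.552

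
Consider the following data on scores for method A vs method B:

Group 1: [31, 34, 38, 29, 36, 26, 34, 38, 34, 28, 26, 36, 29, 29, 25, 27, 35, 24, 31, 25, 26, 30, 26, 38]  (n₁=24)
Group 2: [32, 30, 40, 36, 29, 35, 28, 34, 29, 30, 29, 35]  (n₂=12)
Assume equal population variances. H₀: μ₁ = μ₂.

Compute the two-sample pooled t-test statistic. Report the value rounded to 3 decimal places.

test statistic = -1.053

x̄₁=30.625, s₁=4.642, n₁=24
x̄₂=32.250, s₂=3.720, n₂=12
s_p² = [23·4.642² + 11·3.720²]/34 = 19.0551
SE = √(s_p²·(1/24+1/12)) = 1.5433
t = (30.625−32.250)/1.5433 = -1.0529
df = 34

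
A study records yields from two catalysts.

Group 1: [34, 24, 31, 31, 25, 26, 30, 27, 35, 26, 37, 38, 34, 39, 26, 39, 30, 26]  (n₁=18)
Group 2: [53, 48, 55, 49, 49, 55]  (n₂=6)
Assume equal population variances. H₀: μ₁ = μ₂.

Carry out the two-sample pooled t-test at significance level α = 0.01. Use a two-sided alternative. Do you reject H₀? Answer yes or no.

x̄₁=31.000, s₁=5.145, n₁=18
x̄₂=51.500, s₂=3.209, n₂=6
s_p² = [17·5.145² + 5·3.209²]/22 = 22.7955
SE = √(s_p²·(1/18+1/6)) = 2.2507
t = (31.000−51.500)/2.2507 = -9.1083
df = 22
p-value (two-sided) = 0.00000
At α=0.01: p < α → reject H₀

reject H₀: yes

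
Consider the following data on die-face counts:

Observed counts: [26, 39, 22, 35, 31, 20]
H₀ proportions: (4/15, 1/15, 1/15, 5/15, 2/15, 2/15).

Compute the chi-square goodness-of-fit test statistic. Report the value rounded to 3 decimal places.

n = 173; E_i = n·p_i = [46.13, 11.53, 11.53, 57.67, 23.07, 23.07]
χ² = (26−46.13)²/46.13 + (39−11.53)²/11.53 + (22−11.53)²/11.53 + (35−57.67)²/57.67 + (31−23.07)²/23.07 + (20−23.07)²/23.07 = 95.7428
df = 5

test statistic = 95.743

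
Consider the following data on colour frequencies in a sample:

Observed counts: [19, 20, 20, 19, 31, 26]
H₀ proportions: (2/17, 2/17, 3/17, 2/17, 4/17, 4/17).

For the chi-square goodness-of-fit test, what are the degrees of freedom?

df = k − 1 = 6 − 1 = 5

degrees of freedom = 5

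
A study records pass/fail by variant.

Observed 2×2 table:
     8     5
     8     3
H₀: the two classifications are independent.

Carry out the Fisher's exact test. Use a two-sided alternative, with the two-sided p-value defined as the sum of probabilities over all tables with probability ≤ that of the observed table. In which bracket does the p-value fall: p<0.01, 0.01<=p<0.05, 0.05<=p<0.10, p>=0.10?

p-value bracket: p>=0.10

Margins: r₁=13, r₂=11, c₁=16, c₂=8, n=24
p_obs = C(13,8)·C(11,8)/C(24,16); sum pmf over tables with pmf ≤ p_obs
p-value (two-sided) = 0.67919
→ bracket: p>=0.10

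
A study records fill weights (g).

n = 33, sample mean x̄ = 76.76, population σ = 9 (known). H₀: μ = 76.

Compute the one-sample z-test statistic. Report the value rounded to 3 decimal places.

test statistic = 0.485

SE = σ/√n = 9/√33 = 1.5667
z = (x̄−μ₀)/SE = (76.76−76)/1.5667 = 0.4851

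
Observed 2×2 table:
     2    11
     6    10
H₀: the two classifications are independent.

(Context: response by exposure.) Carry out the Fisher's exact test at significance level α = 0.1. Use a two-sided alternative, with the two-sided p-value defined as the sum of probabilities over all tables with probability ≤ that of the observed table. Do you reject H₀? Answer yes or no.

Margins: r₁=13, r₂=16, c₁=8, c₂=21, n=29
p_obs = C(13,2)·C(16,6)/C(29,8); sum pmf over tables with pmf ≤ p_obs
p-value (two-sided) = 0.23785
At α=0.1: p ≥ α → fail to reject H₀

reject H₀: no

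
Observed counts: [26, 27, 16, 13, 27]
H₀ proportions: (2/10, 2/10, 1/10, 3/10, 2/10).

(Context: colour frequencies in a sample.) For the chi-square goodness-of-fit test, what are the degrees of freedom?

df = k − 1 = 5 − 1 = 4

degrees of freedom = 4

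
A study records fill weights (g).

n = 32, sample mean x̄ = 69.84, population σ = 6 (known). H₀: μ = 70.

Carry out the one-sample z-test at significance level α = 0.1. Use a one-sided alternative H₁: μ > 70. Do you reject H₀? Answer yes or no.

reject H₀: no

SE = σ/√n = 6/√32 = 1.0607
z = (x̄−μ₀)/SE = (69.84−70)/1.0607 = -0.1508
p-value (one-sided, H₁ greater) = 0.55995
At α=0.1: p ≥ α → fail to reject H₀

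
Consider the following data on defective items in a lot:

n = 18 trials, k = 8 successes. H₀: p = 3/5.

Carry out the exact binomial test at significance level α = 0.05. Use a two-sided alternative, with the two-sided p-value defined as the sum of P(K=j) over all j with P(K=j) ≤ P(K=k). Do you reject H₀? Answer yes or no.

reject H₀: no

Exact binomial: n=18, k=8, p₀=3/5=0.6000
P(X=j) = C(n,j)·p₀^j·(1−p₀)^(n−j); p = Σ P(X=j) over j with P(X=j) ≤ P(X=8)
p-value (two-sided) = 0.22888
At α=0.05: p ≥ α → fail to reject H₀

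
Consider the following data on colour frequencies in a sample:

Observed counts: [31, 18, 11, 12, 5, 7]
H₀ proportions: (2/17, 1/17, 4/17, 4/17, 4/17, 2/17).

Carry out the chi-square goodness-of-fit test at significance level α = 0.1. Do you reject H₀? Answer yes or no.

n = 84; E_i = n·p_i = [9.88, 4.94, 19.76, 19.76, 19.76, 9.88]
χ² = (31−9.88)²/9.88 + (18−4.94)²/4.94 + (11−19.76)²/19.76 + (12−19.76)²/19.76 + (5−19.76)²/19.76 + (7−9.88)²/9.88 = 98.4464
df = 5
p-value (upper-tail) = 0.00000
At α=0.1: p < α → reject H₀

reject H₀: yes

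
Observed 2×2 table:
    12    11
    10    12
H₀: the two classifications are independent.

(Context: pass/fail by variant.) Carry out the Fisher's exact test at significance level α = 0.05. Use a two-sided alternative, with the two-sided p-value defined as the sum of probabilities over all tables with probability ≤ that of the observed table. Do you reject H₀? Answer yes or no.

Margins: r₁=23, r₂=22, c₁=22, c₂=23, n=45
p_obs = C(23,12)·C(22,10)/C(45,22); sum pmf over tables with pmf ≤ p_obs
p-value (two-sided) = 0.76831
At α=0.05: p ≥ α → fail to reject H₀

reject H₀: no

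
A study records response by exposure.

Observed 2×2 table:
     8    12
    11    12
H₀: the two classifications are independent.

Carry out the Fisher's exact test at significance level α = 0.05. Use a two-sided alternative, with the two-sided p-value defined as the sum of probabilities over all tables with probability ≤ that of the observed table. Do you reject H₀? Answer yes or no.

reject H₀: no

Margins: r₁=20, r₂=23, c₁=19, c₂=24, n=43
p_obs = C(20,8)·C(23,11)/C(43,19); sum pmf over tables with pmf ≤ p_obs
p-value (two-sided) = 0.75995
At α=0.05: p ≥ α → fail to reject H₀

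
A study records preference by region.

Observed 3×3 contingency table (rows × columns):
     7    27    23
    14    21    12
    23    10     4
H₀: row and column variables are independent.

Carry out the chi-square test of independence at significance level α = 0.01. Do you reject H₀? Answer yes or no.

reject H₀: yes

Row totals [57, 47, 37], col totals [44, 58, 39], n=141
χ² = (7−17.79)²/17.79 + (27−23.45)²/23.45 + (23−15.77)²/15.77 + (14−14.67)²/14.67 + (21−19.33)²/19.33 + (12−13.00)²/13.00 + (23−11.55)²/11.55 + (10−15.22)²/15.22 + (4−10.23)²/10.23 = 27.6008
df = 4
p-value (upper-tail) = 0.00002
At α=0.01: p < α → reject H₀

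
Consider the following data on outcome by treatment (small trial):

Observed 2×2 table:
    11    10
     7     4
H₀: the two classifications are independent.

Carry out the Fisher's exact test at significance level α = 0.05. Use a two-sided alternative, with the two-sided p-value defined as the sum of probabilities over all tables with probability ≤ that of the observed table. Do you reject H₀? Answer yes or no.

reject H₀: no

Margins: r₁=21, r₂=11, c₁=18, c₂=14, n=32
p_obs = C(21,11)·C(11,7)/C(32,18); sum pmf over tables with pmf ≤ p_obs
p-value (two-sided) = 0.71195
At α=0.05: p ≥ α → fail to reject H₀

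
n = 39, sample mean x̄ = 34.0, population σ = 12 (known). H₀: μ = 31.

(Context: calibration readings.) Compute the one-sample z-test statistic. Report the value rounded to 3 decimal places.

SE = σ/√n = 12/√39 = 1.9215
z = (x̄−μ₀)/SE = (34.0−31)/1.9215 = 1.5612

test statistic = 1.561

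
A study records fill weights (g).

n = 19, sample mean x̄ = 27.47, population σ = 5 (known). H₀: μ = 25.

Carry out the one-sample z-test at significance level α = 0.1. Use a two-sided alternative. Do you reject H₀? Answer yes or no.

reject H₀: yes

SE = σ/√n = 5/√19 = 1.1471
z = (x̄−μ₀)/SE = (27.47−25)/1.1471 = 2.1533
p-value (two-sided) = 0.03130
At α=0.1: p < α → reject H₀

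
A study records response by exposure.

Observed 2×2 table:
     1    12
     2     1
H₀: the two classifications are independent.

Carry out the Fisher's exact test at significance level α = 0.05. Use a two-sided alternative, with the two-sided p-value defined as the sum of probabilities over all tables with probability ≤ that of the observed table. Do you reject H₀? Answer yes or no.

reject H₀: no

Margins: r₁=13, r₂=3, c₁=3, c₂=13, n=16
p_obs = C(13,1)·C(3,2)/C(16,3); sum pmf over tables with pmf ≤ p_obs
p-value (two-sided) = 0.07143
At α=0.05: p ≥ α → fail to reject H₀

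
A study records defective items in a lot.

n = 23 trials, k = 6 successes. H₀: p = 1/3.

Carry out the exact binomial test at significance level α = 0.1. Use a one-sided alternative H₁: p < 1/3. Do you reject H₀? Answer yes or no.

Exact binomial: n=23, k=6, p₀=1/3=0.3333
P(X≤6) from Σ C(n,i)·p₀^i·(1−p₀)^(n−i)
p-value (one-sided, H₁ less) = 0.31003
At α=0.1: p ≥ α → fail to reject H₀

reject H₀: no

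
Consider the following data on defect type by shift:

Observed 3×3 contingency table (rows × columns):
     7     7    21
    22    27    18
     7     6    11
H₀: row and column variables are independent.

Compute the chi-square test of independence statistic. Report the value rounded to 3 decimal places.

Row totals [35, 67, 24], col totals [36, 40, 50], n=126
χ² = (7−10.00)²/10.00 + (7−11.11)²/11.11 + (21−13.89)²/13.89 + (22−19.14)²/19.14 + (27−21.27)²/21.27 + (18−26.59)²/26.59 + (7−6.86)²/6.86 + (6−7.62)²/7.62 + (11−9.52)²/9.52 = 11.3816
df = 4

test statistic = 11.382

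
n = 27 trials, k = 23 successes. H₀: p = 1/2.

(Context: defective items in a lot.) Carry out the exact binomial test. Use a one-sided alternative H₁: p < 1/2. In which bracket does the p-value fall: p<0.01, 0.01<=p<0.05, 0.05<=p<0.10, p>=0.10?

Exact binomial: n=27, k=23, p₀=1/2=0.5000
P(X≤23) from Σ C(n,i)·p₀^i·(1−p₀)^(n−i)
p-value (one-sided, H₁ less) = 0.99998
→ bracket: p>=0.10

p-value bracket: p>=0.10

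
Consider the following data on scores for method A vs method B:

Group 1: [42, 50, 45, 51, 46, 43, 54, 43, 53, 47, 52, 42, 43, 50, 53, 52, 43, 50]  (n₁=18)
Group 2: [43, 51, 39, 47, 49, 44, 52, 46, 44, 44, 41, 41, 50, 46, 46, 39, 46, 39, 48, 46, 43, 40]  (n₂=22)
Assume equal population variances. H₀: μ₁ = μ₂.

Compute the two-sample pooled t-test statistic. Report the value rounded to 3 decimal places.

test statistic = 2.293

x̄₁=47.722, s₁=4.363, n₁=18
x̄₂=44.727, s₂=3.894, n₂=22
s_p² = [17·4.363² + 21·3.894²]/38 = 16.8941
SE = √(s_p²·(1/18+1/22)) = 1.3063
t = (47.722−44.727)/1.3063 = 2.2927
df = 38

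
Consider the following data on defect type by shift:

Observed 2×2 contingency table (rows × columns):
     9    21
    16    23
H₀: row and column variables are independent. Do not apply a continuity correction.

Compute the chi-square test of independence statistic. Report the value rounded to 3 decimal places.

test statistic = 0.892

Row totals [30, 39], col totals [25, 44], n=69
χ² = (9−10.87)²/10.87 + (21−19.13)²/19.13 + (16−14.13)²/14.13 + (23−24.87)²/24.87 = 0.8922
df = 1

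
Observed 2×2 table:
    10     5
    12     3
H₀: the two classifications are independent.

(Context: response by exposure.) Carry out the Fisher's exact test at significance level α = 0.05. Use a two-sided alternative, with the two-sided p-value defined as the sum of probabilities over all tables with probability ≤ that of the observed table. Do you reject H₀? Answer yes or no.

Margins: r₁=15, r₂=15, c₁=22, c₂=8, n=30
p_obs = C(15,10)·C(15,12)/C(30,22); sum pmf over tables with pmf ≤ p_obs
p-value (two-sided) = 0.68166
At α=0.05: p ≥ α → fail to reject H₀

reject H₀: no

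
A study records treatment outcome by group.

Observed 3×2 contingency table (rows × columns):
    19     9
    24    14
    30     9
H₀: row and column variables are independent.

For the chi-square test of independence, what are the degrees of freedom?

degrees of freedom = 2

df = (r−1)(c−1) = (3−1)·(2−1) = 2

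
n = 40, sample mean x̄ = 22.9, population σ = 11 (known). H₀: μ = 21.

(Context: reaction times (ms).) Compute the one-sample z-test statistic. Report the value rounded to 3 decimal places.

test statistic = 1.092

SE = σ/√n = 11/√40 = 1.7393
z = (x̄−μ₀)/SE = (22.9−21)/1.7393 = 1.0924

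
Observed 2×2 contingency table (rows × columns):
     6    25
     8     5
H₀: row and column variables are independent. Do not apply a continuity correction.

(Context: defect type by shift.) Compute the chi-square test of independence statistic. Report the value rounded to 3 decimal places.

test statistic = 7.513

Row totals [31, 13], col totals [14, 30], n=44
χ² = (6−9.86)²/9.86 + (25−21.14)²/21.14 + (8−4.14)²/4.14 + (5−8.86)²/8.86 = 7.5127
df = 1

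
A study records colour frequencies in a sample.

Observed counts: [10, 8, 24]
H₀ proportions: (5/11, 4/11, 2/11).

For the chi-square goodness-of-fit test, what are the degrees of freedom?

degrees of freedom = 2

df = k − 1 = 3 − 1 = 2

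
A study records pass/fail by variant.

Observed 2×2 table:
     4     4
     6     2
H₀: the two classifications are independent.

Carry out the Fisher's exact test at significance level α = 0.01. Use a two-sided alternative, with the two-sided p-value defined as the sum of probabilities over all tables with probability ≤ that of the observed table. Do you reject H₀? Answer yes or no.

reject H₀: no

Margins: r₁=8, r₂=8, c₁=10, c₂=6, n=16
p_obs = C(8,4)·C(8,6)/C(16,10); sum pmf over tables with pmf ≤ p_obs
p-value (two-sided) = 0.60839
At α=0.01: p ≥ α → fail to reject H₀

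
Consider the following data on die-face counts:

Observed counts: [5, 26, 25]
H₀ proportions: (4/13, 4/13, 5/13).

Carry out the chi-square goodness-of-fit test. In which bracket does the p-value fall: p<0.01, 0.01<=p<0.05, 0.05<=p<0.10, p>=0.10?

p-value bracket: p<0.01

n = 56; E_i = n·p_i = [17.23, 17.23, 21.54]
χ² = (5−17.23)²/17.23 + (26−17.23)²/17.23 + (25−21.54)²/21.54 = 13.7009
df = 2
p-value (upper-tail) = 0.00106
→ bracket: p<0.01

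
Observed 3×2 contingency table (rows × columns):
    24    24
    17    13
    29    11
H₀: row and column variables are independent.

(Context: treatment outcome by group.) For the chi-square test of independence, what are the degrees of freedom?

df = (r−1)(c−1) = (3−1)·(2−1) = 2

degrees of freedom = 2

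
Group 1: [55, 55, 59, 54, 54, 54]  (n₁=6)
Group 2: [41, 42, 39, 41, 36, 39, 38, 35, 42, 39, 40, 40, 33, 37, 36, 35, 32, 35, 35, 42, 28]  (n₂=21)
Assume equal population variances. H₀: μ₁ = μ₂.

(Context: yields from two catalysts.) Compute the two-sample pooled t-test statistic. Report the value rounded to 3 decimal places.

x̄₁=55.167, s₁=1.941, n₁=6
x̄₂=37.381, s₂=3.708, n₂=21
s_p² = [5·1.941² + 20·3.708²]/25 = 11.7514
SE = √(s_p²·(1/6+1/21)) = 1.5869
t = (55.167−37.381)/1.5869 = 11.2080
df = 25

test statistic = 11.208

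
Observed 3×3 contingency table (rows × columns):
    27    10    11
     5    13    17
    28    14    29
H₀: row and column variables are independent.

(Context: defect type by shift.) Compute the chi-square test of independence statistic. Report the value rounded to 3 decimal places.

Row totals [48, 35, 71], col totals [60, 37, 57], n=154
χ² = (27−18.70)²/18.70 + (10−11.53)²/11.53 + (11−17.77)²/17.77 + (5−13.64)²/13.64 + (13−8.41)²/8.41 + (17−12.95)²/12.95 + (28−27.66)²/27.66 + (14−17.06)²/17.06 + (29−26.28)²/26.28 = 16.5367
df = 4

test statistic = 16.537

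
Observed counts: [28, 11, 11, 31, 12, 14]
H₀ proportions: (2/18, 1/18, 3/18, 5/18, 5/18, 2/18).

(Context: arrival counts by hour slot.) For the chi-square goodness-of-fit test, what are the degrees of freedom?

df = k − 1 = 6 − 1 = 5

degrees of freedom = 5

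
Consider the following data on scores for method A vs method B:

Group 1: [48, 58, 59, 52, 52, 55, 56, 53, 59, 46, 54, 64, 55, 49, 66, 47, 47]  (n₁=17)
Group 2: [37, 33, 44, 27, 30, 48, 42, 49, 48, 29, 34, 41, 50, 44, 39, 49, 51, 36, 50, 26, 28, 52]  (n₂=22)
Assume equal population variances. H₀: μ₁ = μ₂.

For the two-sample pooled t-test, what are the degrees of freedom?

df = n₁ + n₂ − 2 = 17 + 22 − 2 = 37

degrees of freedom = 37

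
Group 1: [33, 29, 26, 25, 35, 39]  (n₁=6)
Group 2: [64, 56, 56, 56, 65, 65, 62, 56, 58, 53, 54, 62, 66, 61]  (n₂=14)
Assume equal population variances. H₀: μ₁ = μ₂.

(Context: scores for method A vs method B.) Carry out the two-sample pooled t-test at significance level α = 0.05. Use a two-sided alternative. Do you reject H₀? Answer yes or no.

x̄₁=31.167, s₁=5.456, n₁=6
x̄₂=59.571, s₂=4.484, n₂=14
s_p² = [5·5.456² + 13·4.484²]/18 = 22.7923
SE = √(s_p²·(1/6+1/14)) = 2.3295
t = (31.167−59.571)/2.3295 = -12.1933
df = 18
p-value (two-sided) = 0.00000
At α=0.05: p < α → reject H₀

reject H₀: yes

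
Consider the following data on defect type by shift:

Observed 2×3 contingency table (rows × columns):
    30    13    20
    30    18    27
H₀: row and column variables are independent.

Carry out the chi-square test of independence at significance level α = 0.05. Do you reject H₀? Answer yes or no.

reject H₀: no

Row totals [63, 75], col totals [60, 31, 47], n=138
χ² = (30−27.39)²/27.39 + (13−14.15)²/14.15 + (20−21.46)²/21.46 + (30−32.61)²/32.61 + (18−16.85)²/16.85 + (27−25.54)²/25.54 = 0.8117
df = 2
p-value (upper-tail) = 0.66642
At α=0.05: p ≥ α → fail to reject H₀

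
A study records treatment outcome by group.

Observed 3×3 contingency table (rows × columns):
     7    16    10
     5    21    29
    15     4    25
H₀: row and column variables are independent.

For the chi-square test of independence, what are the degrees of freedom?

df = (r−1)(c−1) = (3−1)·(3−1) = 4

degrees of freedom = 4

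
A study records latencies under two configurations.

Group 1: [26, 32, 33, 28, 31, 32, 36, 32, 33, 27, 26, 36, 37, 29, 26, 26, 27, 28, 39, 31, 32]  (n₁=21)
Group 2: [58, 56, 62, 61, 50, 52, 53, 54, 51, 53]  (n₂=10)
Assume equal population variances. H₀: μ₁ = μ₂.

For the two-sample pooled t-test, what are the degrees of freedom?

df = n₁ + n₂ − 2 = 21 + 10 − 2 = 29

degrees of freedom = 29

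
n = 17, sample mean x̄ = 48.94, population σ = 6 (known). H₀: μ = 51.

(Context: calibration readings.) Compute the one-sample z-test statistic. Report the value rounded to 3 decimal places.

test statistic = -1.416

SE = σ/√n = 6/√17 = 1.4552
z = (x̄−μ₀)/SE = (48.94−51)/1.4552 = -1.4156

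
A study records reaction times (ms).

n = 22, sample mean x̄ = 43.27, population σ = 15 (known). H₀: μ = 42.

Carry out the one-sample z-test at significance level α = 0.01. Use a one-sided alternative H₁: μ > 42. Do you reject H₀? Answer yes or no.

reject H₀: no

SE = σ/√n = 15/√22 = 3.1980
z = (x̄−μ₀)/SE = (43.27−42)/3.1980 = 0.3971
p-value (one-sided, H₁ greater) = 0.34564
At α=0.01: p ≥ α → fail to reject H₀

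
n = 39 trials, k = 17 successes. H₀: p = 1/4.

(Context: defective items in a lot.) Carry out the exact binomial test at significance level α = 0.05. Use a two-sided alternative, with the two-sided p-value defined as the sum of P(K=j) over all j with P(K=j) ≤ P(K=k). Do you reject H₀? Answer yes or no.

Exact binomial: n=39, k=17, p₀=1/4=0.2500
P(X=j) = C(n,j)·p₀^j·(1−p₀)^(n−j); p = Σ P(X=j) over j with P(X=j) ≤ P(X=17)
p-value (two-sided) = 0.01445
At α=0.05: p < α → reject H₀

reject H₀: yes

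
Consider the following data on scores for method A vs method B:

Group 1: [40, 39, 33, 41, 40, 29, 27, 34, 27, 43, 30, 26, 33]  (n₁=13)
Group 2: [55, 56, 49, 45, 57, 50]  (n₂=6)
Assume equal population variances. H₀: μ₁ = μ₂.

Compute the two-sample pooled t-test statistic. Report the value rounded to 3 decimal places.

x̄₁=34.000, s₁=6.000, n₁=13
x̄₂=52.000, s₂=4.733, n₂=6
s_p² = [12·6.000² + 5·4.733²]/17 = 32.0000
SE = √(s_p²·(1/13+1/6)) = 2.7919
t = (34.000−52.000)/2.7919 = -6.4472
df = 17

test statistic = -6.447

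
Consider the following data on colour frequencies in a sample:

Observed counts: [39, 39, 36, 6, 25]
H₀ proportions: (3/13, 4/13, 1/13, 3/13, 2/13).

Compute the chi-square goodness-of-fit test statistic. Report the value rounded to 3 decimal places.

n = 145; E_i = n·p_i = [33.46, 44.62, 11.15, 33.46, 22.31]
χ² = (39−33.46)²/33.46 + (39−44.62)²/44.62 + (36−11.15)²/11.15 + (6−33.46)²/33.46 + (25−22.31)²/22.31 = 79.8328
df = 4

test statistic = 79.833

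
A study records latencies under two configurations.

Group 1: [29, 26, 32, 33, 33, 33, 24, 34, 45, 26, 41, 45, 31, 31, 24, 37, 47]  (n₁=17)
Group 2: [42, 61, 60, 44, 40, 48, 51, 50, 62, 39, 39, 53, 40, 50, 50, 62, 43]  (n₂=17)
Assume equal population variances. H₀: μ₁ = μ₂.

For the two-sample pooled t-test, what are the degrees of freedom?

df = n₁ + n₂ − 2 = 17 + 17 − 2 = 32

degrees of freedom = 32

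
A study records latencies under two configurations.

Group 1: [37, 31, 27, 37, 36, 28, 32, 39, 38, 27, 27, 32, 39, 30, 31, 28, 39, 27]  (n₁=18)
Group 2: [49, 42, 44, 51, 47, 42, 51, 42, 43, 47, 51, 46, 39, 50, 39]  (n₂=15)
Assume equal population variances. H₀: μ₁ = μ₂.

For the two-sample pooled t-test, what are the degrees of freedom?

df = n₁ + n₂ − 2 = 18 + 15 − 2 = 31

degrees of freedom = 31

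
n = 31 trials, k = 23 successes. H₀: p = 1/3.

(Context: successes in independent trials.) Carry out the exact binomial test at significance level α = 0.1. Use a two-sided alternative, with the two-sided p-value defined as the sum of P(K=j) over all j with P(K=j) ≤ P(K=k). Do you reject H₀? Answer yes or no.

reject H₀: yes

Exact binomial: n=31, k=23, p₀=1/3=0.3333
P(X=j) = C(n,j)·p₀^j·(1−p₀)^(n−j); p = Σ P(X=j) over j with P(X=j) ≤ P(X=23)
p-value (two-sided) = 0.00000
At α=0.1: p < α → reject H₀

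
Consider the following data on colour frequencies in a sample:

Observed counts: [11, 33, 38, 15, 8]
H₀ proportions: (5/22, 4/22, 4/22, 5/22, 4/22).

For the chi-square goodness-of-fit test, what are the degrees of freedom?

degrees of freedom = 4

df = k − 1 = 5 − 1 = 4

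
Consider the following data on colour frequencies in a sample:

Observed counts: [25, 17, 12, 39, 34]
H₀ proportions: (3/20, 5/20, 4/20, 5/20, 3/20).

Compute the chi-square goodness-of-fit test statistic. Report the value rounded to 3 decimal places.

test statistic = 29.168

n = 127; E_i = n·p_i = [19.05, 31.75, 25.40, 31.75, 19.05]
χ² = (25−19.05)²/19.05 + (17−31.75)²/31.75 + (12−25.40)²/25.40 + (39−31.75)²/31.75 + (34−19.05)²/19.05 = 29.1680
df = 4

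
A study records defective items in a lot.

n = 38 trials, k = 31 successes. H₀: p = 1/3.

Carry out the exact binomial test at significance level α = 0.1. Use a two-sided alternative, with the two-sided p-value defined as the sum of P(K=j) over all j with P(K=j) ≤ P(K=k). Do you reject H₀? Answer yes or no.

Exact binomial: n=38, k=31, p₀=1/3=0.3333
P(X=j) = C(n,j)·p₀^j·(1−p₀)^(n−j); p = Σ P(X=j) over j with P(X=j) ≤ P(X=31)
p-value (two-sided) = 0.00000
At α=0.1: p < α → reject H₀

reject H₀: yes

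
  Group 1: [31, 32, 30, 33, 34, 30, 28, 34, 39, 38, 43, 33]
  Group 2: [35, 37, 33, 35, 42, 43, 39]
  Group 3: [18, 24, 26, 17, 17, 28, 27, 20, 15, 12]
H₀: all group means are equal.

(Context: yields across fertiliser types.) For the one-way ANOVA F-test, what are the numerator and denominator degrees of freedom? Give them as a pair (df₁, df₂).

k = 3 groups, N = 29 total
df = (k−1, N−k) = (3−1, 29−3) = (2, 26)

degrees of freedom = [2, 26]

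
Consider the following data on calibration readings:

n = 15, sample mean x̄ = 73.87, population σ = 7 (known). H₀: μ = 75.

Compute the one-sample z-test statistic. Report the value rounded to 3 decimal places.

SE = σ/√n = 7/√15 = 1.8074
z = (x̄−μ₀)/SE = (73.87−75)/1.8074 = -0.6252

test statistic = -0.625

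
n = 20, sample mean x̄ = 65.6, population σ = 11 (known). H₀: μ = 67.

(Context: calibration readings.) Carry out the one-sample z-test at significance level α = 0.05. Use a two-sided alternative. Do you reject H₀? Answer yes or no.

SE = σ/√n = 11/√20 = 2.4597
z = (x̄−μ₀)/SE = (65.6−67)/2.4597 = -0.5692
p-value (two-sided) = 0.56923
At α=0.05: p ≥ α → fail to reject H₀

reject H₀: no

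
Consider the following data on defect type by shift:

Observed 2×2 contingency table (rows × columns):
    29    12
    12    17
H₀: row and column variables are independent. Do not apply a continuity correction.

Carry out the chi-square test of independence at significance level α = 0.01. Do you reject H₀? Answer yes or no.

Row totals [41, 29], col totals [41, 29], n=70
χ² = (29−24.01)²/24.01 + (12−16.99)²/16.99 + (12−16.99)²/16.99 + (17−12.01)²/12.01 = 6.0309
df = 1
p-value (upper-tail) = 0.01406
At α=0.01: p ≥ α → fail to reject H₀

reject H₀: no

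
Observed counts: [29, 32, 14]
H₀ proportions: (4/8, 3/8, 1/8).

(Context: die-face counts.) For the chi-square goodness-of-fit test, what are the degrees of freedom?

degrees of freedom = 2

df = k − 1 = 3 − 1 = 2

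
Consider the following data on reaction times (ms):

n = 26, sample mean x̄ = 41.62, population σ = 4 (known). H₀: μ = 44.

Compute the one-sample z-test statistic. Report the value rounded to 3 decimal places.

SE = σ/√n = 4/√26 = 0.7845
z = (x̄−μ₀)/SE = (41.62−44)/0.7845 = -3.0339

test statistic = -3.034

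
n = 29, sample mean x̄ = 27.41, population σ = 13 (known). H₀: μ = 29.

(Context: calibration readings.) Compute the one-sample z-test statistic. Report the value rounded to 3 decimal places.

SE = σ/√n = 13/√29 = 2.4140
z = (x̄−μ₀)/SE = (27.41−29)/2.4140 = -0.6586

test statistic = -0.659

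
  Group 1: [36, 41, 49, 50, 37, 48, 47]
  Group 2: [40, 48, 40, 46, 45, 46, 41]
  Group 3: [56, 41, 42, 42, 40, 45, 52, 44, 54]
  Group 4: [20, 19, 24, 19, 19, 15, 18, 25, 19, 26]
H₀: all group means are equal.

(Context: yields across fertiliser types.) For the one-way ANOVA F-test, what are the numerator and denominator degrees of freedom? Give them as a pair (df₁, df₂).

degrees of freedom = [3, 29]

k = 4 groups, N = 33 total
df = (k−1, N−k) = (4−1, 33−4) = (3, 29)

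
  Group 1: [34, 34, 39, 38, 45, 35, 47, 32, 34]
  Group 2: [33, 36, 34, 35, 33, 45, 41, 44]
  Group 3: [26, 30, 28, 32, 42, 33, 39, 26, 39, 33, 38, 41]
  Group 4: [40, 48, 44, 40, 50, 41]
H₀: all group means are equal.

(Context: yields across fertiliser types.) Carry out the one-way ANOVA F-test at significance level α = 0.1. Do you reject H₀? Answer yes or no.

reject H₀: yes

Group means [37.56, 37.62, 33.92, 43.83], grand mean 37.400
SSB = Σnᵢ(x̄ᵢ−x̄)² = 394.553; SSW = ΣΣ(x−x̄ᵢ)² = 851.847
MSB = 394.553/3 = 131.5176; MSW = 851.847/31 = 27.4789
F = MSB/MSW = 4.7861
df = (3, 31)
p-value (upper-tail) = 0.00745
At α=0.1: p < α → reject H₀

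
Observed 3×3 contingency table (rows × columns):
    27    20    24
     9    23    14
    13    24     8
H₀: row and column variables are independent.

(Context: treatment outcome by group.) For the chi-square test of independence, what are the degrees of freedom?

degrees of freedom = 4

df = (r−1)(c−1) = (3−1)·(3−1) = 4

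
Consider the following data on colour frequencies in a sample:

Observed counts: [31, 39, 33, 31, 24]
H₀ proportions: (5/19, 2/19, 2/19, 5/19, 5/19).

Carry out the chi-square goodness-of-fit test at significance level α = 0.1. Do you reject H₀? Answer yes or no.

n = 158; E_i = n·p_i = [41.58, 16.63, 16.63, 41.58, 41.58]
χ² = (31−41.58)²/41.58 + (39−16.63)²/16.63 + (33−16.63)²/16.63 + (31−41.58)²/41.58 + (24−41.58)²/41.58 = 59.0089
df = 4
p-value (upper-tail) = 0.00000
At α=0.1: p < α → reject H₀

reject H₀: yes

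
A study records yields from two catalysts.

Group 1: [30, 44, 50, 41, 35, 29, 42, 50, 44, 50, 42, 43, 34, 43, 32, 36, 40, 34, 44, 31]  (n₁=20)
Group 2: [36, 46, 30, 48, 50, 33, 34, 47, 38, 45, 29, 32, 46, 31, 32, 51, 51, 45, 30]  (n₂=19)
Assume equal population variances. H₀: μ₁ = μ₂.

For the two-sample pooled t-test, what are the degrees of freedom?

df = n₁ + n₂ − 2 = 20 + 19 − 2 = 37

degrees of freedom = 37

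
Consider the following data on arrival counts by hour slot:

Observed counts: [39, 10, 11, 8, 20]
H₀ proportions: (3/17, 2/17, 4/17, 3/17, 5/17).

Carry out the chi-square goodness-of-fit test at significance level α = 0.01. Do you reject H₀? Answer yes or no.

n = 88; E_i = n·p_i = [15.53, 10.35, 20.71, 15.53, 25.88]
χ² = (39−15.53)²/15.53 + (10−10.35)²/10.35 + (11−20.71)²/20.71 + (8−15.53)²/15.53 + (20−25.88)²/25.88 = 45.0218
df = 4
p-value (upper-tail) = 0.00000
At α=0.01: p < α → reject H₀

reject H₀: yes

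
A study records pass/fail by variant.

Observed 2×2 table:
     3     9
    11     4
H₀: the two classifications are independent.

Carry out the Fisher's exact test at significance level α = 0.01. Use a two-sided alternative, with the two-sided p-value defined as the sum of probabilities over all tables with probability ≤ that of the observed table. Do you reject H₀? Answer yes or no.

Margins: r₁=12, r₂=15, c₁=14, c₂=13, n=27
p_obs = C(12,3)·C(15,11)/C(27,14); sum pmf over tables with pmf ≤ p_obs
p-value (two-sided) = 0.02130
At α=0.01: p ≥ α → fail to reject H₀

reject H₀: no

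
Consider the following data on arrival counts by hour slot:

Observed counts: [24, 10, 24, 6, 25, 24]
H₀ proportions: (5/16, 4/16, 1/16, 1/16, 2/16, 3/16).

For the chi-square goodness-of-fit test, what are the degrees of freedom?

degrees of freedom = 5

df = k − 1 = 6 − 1 = 5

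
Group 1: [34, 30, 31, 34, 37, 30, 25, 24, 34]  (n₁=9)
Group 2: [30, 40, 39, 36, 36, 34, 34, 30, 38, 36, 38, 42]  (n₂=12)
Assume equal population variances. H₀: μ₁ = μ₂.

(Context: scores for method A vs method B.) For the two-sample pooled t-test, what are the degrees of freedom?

df = n₁ + n₂ − 2 = 9 + 12 − 2 = 19

degrees of freedom = 19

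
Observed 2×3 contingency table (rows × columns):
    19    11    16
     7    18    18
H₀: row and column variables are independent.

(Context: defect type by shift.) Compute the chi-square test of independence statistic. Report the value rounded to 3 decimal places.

Row totals [46, 43], col totals [26, 29, 34], n=89
χ² = (19−13.44)²/13.44 + (11−14.99)²/14.99 + (16−17.57)²/17.57 + (7−12.56)²/12.56 + (18−14.01)²/14.01 + (18−16.43)²/16.43 = 7.2529
df = 2

test statistic = 7.253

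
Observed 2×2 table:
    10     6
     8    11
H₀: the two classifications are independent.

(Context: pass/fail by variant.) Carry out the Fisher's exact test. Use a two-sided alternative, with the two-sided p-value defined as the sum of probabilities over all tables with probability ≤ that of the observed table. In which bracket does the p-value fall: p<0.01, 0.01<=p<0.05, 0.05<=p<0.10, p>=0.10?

p-value bracket: p>=0.10

Margins: r₁=16, r₂=19, c₁=18, c₂=17, n=35
p_obs = C(16,10)·C(19,8)/C(35,18); sum pmf over tables with pmf ≤ p_obs
p-value (two-sided) = 0.31453
→ bracket: p>=0.10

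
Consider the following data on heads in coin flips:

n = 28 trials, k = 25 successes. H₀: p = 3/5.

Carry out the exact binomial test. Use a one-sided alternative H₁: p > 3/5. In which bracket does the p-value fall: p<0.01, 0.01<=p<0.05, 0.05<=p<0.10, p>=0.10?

p-value bracket: p<0.01

Exact binomial: n=28, k=25, p₀=3/5=0.6000
P(X≥25) from Σ C(n,i)·p₀^i·(1−p₀)^(n−i)
p-value (one-sided, H₁ greater) = 0.00071
→ bracket: p<0.01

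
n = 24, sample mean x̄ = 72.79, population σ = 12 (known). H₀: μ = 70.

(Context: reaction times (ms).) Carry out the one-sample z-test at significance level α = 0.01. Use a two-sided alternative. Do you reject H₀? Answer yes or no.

SE = σ/√n = 12/√24 = 2.4495
z = (x̄−μ₀)/SE = (72.79−70)/2.4495 = 1.1390
p-value (two-sided) = 0.25470
At α=0.01: p ≥ α → fail to reject H₀

reject H₀: no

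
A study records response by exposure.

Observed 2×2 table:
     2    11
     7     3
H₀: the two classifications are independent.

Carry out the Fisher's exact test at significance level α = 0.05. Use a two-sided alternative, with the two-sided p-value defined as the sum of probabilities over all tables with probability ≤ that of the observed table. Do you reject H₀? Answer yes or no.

Margins: r₁=13, r₂=10, c₁=9, c₂=14, n=23
p_obs = C(13,2)·C(10,7)/C(23,9); sum pmf over tables with pmf ≤ p_obs
p-value (two-sided) = 0.01306
At α=0.05: p < α → reject H₀

reject H₀: yes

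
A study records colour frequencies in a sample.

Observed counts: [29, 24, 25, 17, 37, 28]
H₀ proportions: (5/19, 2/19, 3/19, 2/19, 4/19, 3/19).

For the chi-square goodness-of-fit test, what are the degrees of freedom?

df = k − 1 = 6 − 1 = 5

degrees of freedom = 5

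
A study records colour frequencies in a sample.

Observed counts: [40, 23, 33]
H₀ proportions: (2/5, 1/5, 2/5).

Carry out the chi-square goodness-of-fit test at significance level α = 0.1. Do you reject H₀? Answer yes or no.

n = 96; E_i = n·p_i = [38.40, 19.20, 38.40]
χ² = (40−38.40)²/38.40 + (23−19.20)²/19.20 + (33−38.40)²/38.40 = 1.5781
df = 2
p-value (upper-tail) = 0.45427
At α=0.1: p ≥ α → fail to reject H₀

reject H₀: no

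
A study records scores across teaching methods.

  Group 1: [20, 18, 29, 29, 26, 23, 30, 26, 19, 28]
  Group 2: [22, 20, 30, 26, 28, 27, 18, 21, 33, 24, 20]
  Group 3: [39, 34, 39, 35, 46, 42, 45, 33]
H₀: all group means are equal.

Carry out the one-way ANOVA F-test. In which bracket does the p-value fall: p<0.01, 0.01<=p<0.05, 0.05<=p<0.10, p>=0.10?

Group means [24.80, 24.45, 39.12], grand mean 28.621
SSB = Σnᵢ(x̄ᵢ−x̄)² = 1219.625; SSW = ΣΣ(x−x̄ᵢ)² = 577.202
MSB = 1219.625/2 = 609.8127; MSW = 577.202/26 = 22.2001
F = MSB/MSW = 27.4689
df = (2, 26)
p-value (upper-tail) = 0.00000
→ bracket: p<0.01

p-value bracket: p<0.01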